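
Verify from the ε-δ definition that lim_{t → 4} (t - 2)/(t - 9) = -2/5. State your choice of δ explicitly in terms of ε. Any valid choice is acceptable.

Suppose ε > 0. We want δ > 0 with 0 < |t − 4| < δ ⇒ |(t - 2)/(t - 9) + 2/5| < ε.
Combining over a common denominator, (t - 2)/(t - 9) + 2/5 = [(t - 2)·(-5) − 2·(t - 9)] / [(-5)·(t - 9)] = -7(t − 4) / ((-5)(t - 9)).
So |(t - 2)/(t - 9) + 2/5| = 7|t − 4| / (5·|t − 9|).
Require δ ≤ 5/2, so |t − 9| ≥ |-5| − |t − 4| > 5 − 5/2 = 5/2.
Hence |(t - 2)/(t - 9) + 2/5| < 7|t − 4|/(5·(5/2)) = (14/25)|t − 4|, which is < ε once |t − 4| < (25/14)ε.
Take δ = min(5/2, (25/14)ε). Then 0 < |t − 4| < δ forces both bounds, so |(t - 2)/(t - 9) + 2/5| < ε.

δ = min(5/2, (25/14)ε)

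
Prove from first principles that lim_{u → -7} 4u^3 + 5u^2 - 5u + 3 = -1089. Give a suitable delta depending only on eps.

Fix eps > 0. We want delta > 0 such that 0 < |u + 7| < delta implies |(4u^3 + 5u^2 - 5u + 3) + 1089| < eps.
(4u^3 + 5u^2 - 5u + 3) + 1089 = 4u^3 + 5u^2 - 5u + 1092 = (u + 7)(4u^2 - 23u + 156).
So |(4u^3 + 5u^2 - 5u + 3) + 1089| = |u + 7|·|4u^2 - 23u + 156|.
Assume first that |u + 7| < 2, so |u| < 9. Then |4u^2 - 23u + 156| ≤ 4·9^2 + 23·9 + 156 = 687.
Hence |(4u^3 + 5u^2 - 5u + 3) + 1089| ≤ 687|u + 7| < eps provided |u + 7| < eps/687.
Take delta = min(2, eps/687). Then 0 < |u + 7| < delta gives both |u + 7| < 2 and |u + 7| < eps/687, so |(4u^3 + 5u^2 - 5u + 3) + 1089| < eps.

delta = min(2, eps/687)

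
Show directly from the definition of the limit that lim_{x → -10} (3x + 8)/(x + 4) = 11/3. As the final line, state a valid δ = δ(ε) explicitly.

Let ε > 0 be given. We want δ > 0 with 0 < |x + 10| < δ ⇒ |(3x + 8)/(x + 4) − (11/3)| < ε.
Combining over a common denominator, (3x + 8)/(x + 4) − (11/3) = [(3x + 8)·(-6) − (-22)·(x + 4)] / [(-6)·(x + 4)] = 4(x + 10) / ((-6)(x + 4)).
So |(3x + 8)/(x + 4) − (11/3)| = 4|x + 10| / (6·|x + 4|).
Restrict δ ≤ 3. Then |x + 10| < 3 gives |x + 4| = |(x + 10) + (-6)| ≥ 6 − 3 = 3.
Hence |(3x + 8)/(x + 4) − (11/3)| < 4|x + 10|/(6·3) = (2/9)|x + 10|, which is < ε once |x + 10| < (9/2)ε.
Take δ = min(3, (9/2)ε). Then 0 < |x + 10| < δ forces both bounds, so |(3x + 8)/(x + 4) − (11/3)| < ε.

δ = min(3, (9/2)ε)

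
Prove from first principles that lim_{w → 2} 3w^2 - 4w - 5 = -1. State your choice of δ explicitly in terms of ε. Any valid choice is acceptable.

Suppose ε > 0. We want δ > 0 such that 0 < |w − 2| < δ implies |(3w^2 - 4w - 5) + 1| < ε.
(3w^2 - 4w - 5) + 1 = 3w^2 - 4w - 4 = (w − 2)(3w + 2).
So |(3w^2 - 4w - 5) + 1| = |w − 2|·|3w + 2|.
Assume first that |w − 2| < 1, so |w| < 3. Then |3w + 2| ≤ 3·3 + 2 = 11.
Hence |(3w^2 - 4w - 5) + 1| ≤ 11|w − 2| < ε provided |w − 2| < ε/11.
Choosing δ = min(1, ε/11) ensures both conditions, hence |(3w^2 - 4w - 5) + 1| < ε.

δ = min(1, ε/11)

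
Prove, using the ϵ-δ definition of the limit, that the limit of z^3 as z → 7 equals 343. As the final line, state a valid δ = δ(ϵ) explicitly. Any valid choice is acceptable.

Fix ϵ > 0. We seek δ > 0 with 0 < |z − 7| < δ ⇒ |z^3 − 343| < ϵ.
Factor: z^3 − 343 = (z − 7)(z^2 + 7z + 49), so |z^3 − 343| = |z − 7|·|z^2 + 7z + 49|.
Restrict δ ≤ 1. Then |z − 7| < 1 gives |z| < 8, so by the triangle inequality |z^2 + 7z + 49| ≤ 8^2 + 7·8 + 49 = 169.
Hence |z^3 − 343| ≤ 169|z − 7|, which is < ϵ once |z − 7| < ϵ/169.
Take δ = min(1, ϵ/169). If 0 < |z − 7| < δ then both bounds hold and |z^3 − 343| ≤ 169|z − 7| < 169·(ϵ/169) = ϵ.

δ = min(1, ϵ/169)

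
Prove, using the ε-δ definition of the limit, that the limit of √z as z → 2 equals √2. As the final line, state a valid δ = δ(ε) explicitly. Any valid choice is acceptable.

Let ε > 0. We want δ > 0 such that 0 < |z − 2| < δ implies |√z − √2| < ε.
Rationalise: √z − √2 = (z − 2)/(√z + √2), so |√z − √2| = |z − 2|/(√z + √2).
Restrict δ ≤ 2 so that |z − 2| < 2 forces z > 0, and then √z + √2 > √2.
Hence |√z − √2| < |z − 2|/√2, which is < ε once |z − 2| < √2·ε.
Take δ = min(2, √2·ε). If 0 < |z − 2| < δ then z > 0 and |√z − √2| < |z − 2|/√2 < ε.

δ = min(2, √2·ε)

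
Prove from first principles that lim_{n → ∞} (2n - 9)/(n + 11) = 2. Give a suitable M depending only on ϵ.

Suppose ϵ > 0. For n ≥ 1, |(2n - 9)/(n + 11) − 2| = |-31|/((n + 11)) = 31/((n + 11)).
Since n + 11 ≥ n for n ≥ 1, this is ≤ 31/(n) = 31/n.
So |(2n - 9)/(n + 11) − 2| < ϵ whenever n > 31/ϵ.
Take M = 31/ϵ. If n > M then |(2n - 9)/(n + 11) − 2| ≤ 31/n < ϵ.

M = 31/ϵ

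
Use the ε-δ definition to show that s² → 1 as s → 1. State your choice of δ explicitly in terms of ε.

δ = min(1, ε/3)

Let ε > 0 be given. We seek δ > 0 with 0 < |s − 1| < δ ⇒ |s² − 1| < ε.
Factor: s² − 1 = (s − 1)(s + 1), so |s² − 1| = |s − 1|·|s + 1|.
Restrict δ ≤ 1. Then |s − 1| < 1 gives |s| < 2, so by the triangle inequality |s + 1| ≤ 2 + 1 = 3.
Hence |s² − 1| ≤ 3|s − 1|, which is < ε once |s − 1| < ε/3.
Take δ = min(1, ε/3). If 0 < |s − 1| < δ then both bounds hold and |s² − 1| ≤ 3|s − 1| < 3·(ε/3) = ε.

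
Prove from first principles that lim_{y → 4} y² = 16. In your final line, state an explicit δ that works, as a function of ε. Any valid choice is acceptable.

δ = min(1, ε/9)

Suppose ε > 0. We seek δ > 0 with 0 < |y − 4| < δ ⇒ |y² − 16| < ε.
Factor: y² − 16 = (y − 4)(y + 4), so |y² − 16| = |y − 4|·|y + 4|.
Impose δ ≤ 1 so that |y| < 5; then |y + 4| ≤ 9.
Hence |y² − 16| ≤ 9|y − 4|, which is < ε once |y − 4| < ε/9.
Take δ = min(1, ε/9). If 0 < |y − 4| < δ then both bounds hold and |y² − 16| ≤ 9|y − 4| < 9·(ε/9) = ε.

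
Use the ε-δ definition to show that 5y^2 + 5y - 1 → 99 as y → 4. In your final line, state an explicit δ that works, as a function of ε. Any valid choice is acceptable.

Fix ε > 0. We want δ > 0 such that 0 < |y − 4| < δ implies |(5y^2 + 5y - 1) − 99| < ε.
(5y^2 + 5y - 1) − 99 = 5y^2 + 5y - 100 = (y − 4)(5y + 25).
So |(5y^2 + 5y - 1) − 99| = |y − 4|·|5y + 25|.
Require δ ≤ 1. Then |y − 4| < 1 gives |y| < 5, and by the triangle inequality |5y + 25| ≤ 5·5 + 25 = 50.
Hence |(5y^2 + 5y - 1) − 99| ≤ 50|y − 4| < ε provided |y − 4| < ε/50.
Choosing δ = min(1, ε/50) ensures both conditions, hence |(5y^2 + 5y - 1) − 99| < ε.

δ = min(1, ε/50)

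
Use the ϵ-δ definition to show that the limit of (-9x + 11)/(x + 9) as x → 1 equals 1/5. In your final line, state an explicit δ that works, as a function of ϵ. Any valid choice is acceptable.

Suppose ϵ > 0. We want δ > 0 with 0 < |x − 1| < δ ⇒ |(-9x + 11)/(x + 9) − (1/5)| < ϵ.
Combining over a common denominator, (-9x + 11)/(x + 9) − (1/5) = [(-9x + 11)·10 − 2·(x + 9)] / [10·(x + 9)] = -92(x − 1) / (10(x + 9)).
So |(-9x + 11)/(x + 9) − (1/5)| = 92|x − 1| / (10·|x + 9|).
Restrict δ ≤ 5. Then |x − 1| < 5 gives |x + 9| = |(x − 1) + 10| ≥ 10 − 5 = 5.
Hence |(-9x + 11)/(x + 9) − (1/5)| < 92|x − 1|/(10·5) = (46/25)|x − 1|, which is < ϵ once |x − 1| < (25/46)ϵ.
Take δ = min(5, (25/46)ϵ). Then 0 < |x − 1| < δ forces both bounds, so |(-9x + 11)/(x + 9) − (1/5)| < ϵ.

δ = min(5, (25/46)ϵ)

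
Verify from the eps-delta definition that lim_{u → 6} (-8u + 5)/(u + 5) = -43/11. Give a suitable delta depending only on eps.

Let eps > 0. We want delta > 0 with 0 < |u − 6| < delta ⇒ |(-8u + 5)/(u + 5) + 43/11| < eps.
Combining over a common denominator, (-8u + 5)/(u + 5) + 43/11 = [(-8u + 5)·11 − (-43)·(u + 5)] / [11·(u + 5)] = -45(u − 6) / (11(u + 5)).
So |(-8u + 5)/(u + 5) + 43/11| = 45|u − 6| / (11·|u + 5|).
Require delta ≤ 11/2, so |u + 5| ≥ |11| − |u − 6| > 11 − 11/2 = 11/2.
Hence |(-8u + 5)/(u + 5) + 43/11| < 45|u − 6|/(11·(11/2)) = (90/121)|u − 6|, which is < eps once |u − 6| < (121/90)eps.
Take delta = min(11/2, (121/90)eps). Then 0 < |u − 6| < delta forces both bounds, so |(-8u + 5)/(u + 5) + 43/11| < eps.

delta = min(11/2, (121/90)eps)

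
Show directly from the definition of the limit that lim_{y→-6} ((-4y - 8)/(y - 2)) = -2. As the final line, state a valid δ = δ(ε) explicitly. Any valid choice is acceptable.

δ = min(4, 2ε)

Let ε > 0 be given. We want δ > 0 with 0 < |y + 6| < δ ⇒ |(-4y - 8)/(y - 2) + 2| < ε.
Combining over a common denominator, (-4y - 8)/(y - 2) + 2 = [(-4y - 8)·(-8) − 16·(y - 2)] / [(-8)·(y - 2)] = 16(y + 6) / ((-8)(y - 2)).
So |(-4y - 8)/(y - 2) + 2| = 16|y + 6| / (8·|y − 2|).
Require δ ≤ 4, so |y − 2| ≥ |-8| − |y + 6| > 8 − 4 = 4.
Hence |(-4y - 8)/(y - 2) + 2| < 16|y + 6|/(8·4) = (1/2)|y + 6|, which is < ε once |y + 6| < 2ε.
Take δ = min(4, 2ε). Then 0 < |y + 6| < δ forces both bounds, so |(-4y - 8)/(y - 2) + 2| < ε.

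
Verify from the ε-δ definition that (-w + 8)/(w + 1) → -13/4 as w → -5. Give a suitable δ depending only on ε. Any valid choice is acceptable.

Fix ε > 0. We want δ > 0 with 0 < |w + 5| < δ ⇒ |(-w + 8)/(w + 1) + 13/4| < ε.
Combining over a common denominator, (-w + 8)/(w + 1) + 13/4 = [(-w + 8)·(-4) − 13·(w + 1)] / [(-4)·(w + 1)] = -9(w + 5) / ((-4)(w + 1)).
So |(-w + 8)/(w + 1) + 13/4| = 9|w + 5| / (4·|w + 1|).
Require δ ≤ 2, so |w + 1| ≥ |-4| − |w + 5| > 4 − 2 = 2.
Hence |(-w + 8)/(w + 1) + 13/4| < 9|w + 5|/(4·2) = (9/8)|w + 5|, which is < ε once |w + 5| < (8/9)ε.
Take δ = min(2, (8/9)ε). Then 0 < |w + 5| < δ forces both bounds, so |(-w + 8)/(w + 1) + 13/4| < ε.

δ = min(2, (8/9)ε)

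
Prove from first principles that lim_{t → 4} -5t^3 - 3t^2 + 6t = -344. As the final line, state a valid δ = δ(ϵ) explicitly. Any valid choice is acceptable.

Let ϵ > 0. We want δ > 0 such that 0 < |t − 4| < δ implies |(-5t^3 - 3t^2 + 6t) + 344| < ϵ.
(-5t^3 - 3t^2 + 6t) + 344 = -5t^3 - 3t^2 + 6t + 344 = (t − 4)(-5t^2 - 23t - 86).
So |(-5t^3 - 3t^2 + 6t) + 344| = |t − 4|·|-5t^2 - 23t - 86|.
Require δ ≤ 2. Then |t − 4| < 2 gives |t| < 6, and by the triangle inequality |-5t^2 - 23t - 86| ≤ 5·6^2 + 23·6 + 86 = 404.
Hence |(-5t^3 - 3t^2 + 6t) + 344| ≤ 404|t − 4| < ϵ provided |t − 4| < ϵ/404.
Take δ = min(2, ϵ/404). Then 0 < |t − 4| < δ gives both |t − 4| < 2 and |t − 4| < ϵ/404, so |(-5t^3 - 3t^2 + 6t) + 344| < ϵ.

δ = min(2, ϵ/404)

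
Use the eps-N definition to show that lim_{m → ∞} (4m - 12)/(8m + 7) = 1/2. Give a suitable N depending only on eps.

Fix eps > 0. For m ≥ 1, |(4m - 12)/(8m + 7) − (1/2)| = |-124|/(8(8m + 7)) = 124/(8(8m + 7)).
Since 8m + 7 ≥ 8m for m ≥ 1, this is ≤ 124/(8·8m) = (31/16)/m.
So |(4m - 12)/(8m + 7) − (1/2)| < eps whenever m > (31/16)/eps.
Take N = (31/16)/eps. If m > N then |(4m - 12)/(8m + 7) − (1/2)| ≤ (31/16)/m < eps.

N = (31/16)/eps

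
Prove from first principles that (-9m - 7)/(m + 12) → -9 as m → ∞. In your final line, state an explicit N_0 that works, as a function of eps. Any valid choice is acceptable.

N_0 = 101/eps

Suppose eps > 0. For m ≥ 1, |(-9m - 7)/(m + 12) + 9| = |101|/((m + 12)) = 101/((m + 12)).
Since m + 12 ≥ m for m ≥ 1, this is ≤ 101/(m) = 101/m.
So |(-9m - 7)/(m + 12) + 9| < eps whenever m > 101/eps.
Take N_0 = 101/eps. If m > N_0 then |(-9m - 7)/(m + 12) + 9| ≤ 101/m < eps.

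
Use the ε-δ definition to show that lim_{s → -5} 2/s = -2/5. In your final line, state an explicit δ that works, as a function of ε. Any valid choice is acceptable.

δ = min(5/2, (25/4)ε)

Fix ε > 0. We seek δ > 0 such that 0 < |s + 5| < δ implies |2/s + 2/5| < ε.
|2/s + 2/5| = 2·|-5 − s|/(5·|s|) = 2|s + 5|/(5|s|).
Require δ ≤ 5/2 so that |s| > 5 − 5/2 = 5/2, hence 5|s| > 25/2.
Then |2/s + 2/5| < 2|s + 5|/(25/2), which is < ε when |s + 5| < (25/4)ε.
Take δ = min(5/2, (25/4)ε). Then 0 < |s + 5| < δ gives both |s + 5| < 5/2 and |s + 5| < (25/4)ε, so |2/s + 2/5| < ε.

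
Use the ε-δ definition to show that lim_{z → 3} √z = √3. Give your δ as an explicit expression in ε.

δ = min(3, √3·ε)

Let ε > 0 be given. We want δ > 0 such that 0 < |z − 3| < δ implies |√z − √3| < ε.
Rationalise: √z − √3 = (z − 3)/(√z + √3), so |√z − √3| = |z − 3|/(√z + √3).
Restrict δ ≤ 3 so that |z − 3| < 3 forces z > 0, and then √z + √3 > √3.
Hence |√z − √3| < |z − 3|/√3, which is < ε once |z − 3| < √3·ε.
Take δ = min(3, √3·ε). If 0 < |z − 3| < δ then z > 0 and |√z − √3| < |z − 3|/√3 < ε.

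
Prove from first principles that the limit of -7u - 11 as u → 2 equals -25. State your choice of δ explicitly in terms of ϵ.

Let ϵ > 0 be given. We need δ > 0 so that 0 < |u − 2| < δ implies |(-7u - 11) + 25| < ϵ.
|(-7u - 11) + 25| = |-7u + 14| = 7|u − 2|.
Thus it suffices that |u − 2| < ϵ/7.
Choosing δ = ϵ/7 gives |(-7u - 11) + 25| = 7|u − 2| < ϵ whenever |u − 2| < δ.

δ = ϵ/7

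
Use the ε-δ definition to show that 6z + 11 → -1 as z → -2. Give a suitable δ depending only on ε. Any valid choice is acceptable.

δ = ε/6

Suppose ε > 0. We need δ > 0 so that 0 < |z + 2| < δ implies |(6z + 11) + 1| < ε.
|(6z + 11) + 1| = |6z + 12| = 6|z + 2|.
So 6|z + 2| < ε exactly when |z + 2| < ε/6.
Take δ = ε/6. If 0 < |z + 2| < δ then |(6z + 11) + 1| = 6|z + 2| < 6·(ε/6) = ε.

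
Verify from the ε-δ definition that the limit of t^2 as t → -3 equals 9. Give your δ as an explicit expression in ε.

Suppose ε > 0. We seek δ > 0 with 0 < |t + 3| < δ ⇒ |t^2 − 9| < ε.
Factor: t^2 − 9 = (t + 3)(t - 3), so |t^2 − 9| = |t + 3|·|t - 3|.
Impose δ ≤ 1 so that |t| < 4; then |t - 3| ≤ 7.
Hence |t^2 − 9| ≤ 7|t + 3|, which is < ε once |t + 3| < ε/7.
Take δ = min(1, ε/7). If 0 < |t + 3| < δ then both bounds hold and |t^2 − 9| ≤ 7|t + 3| < 7·(ε/7) = ε.

δ = min(1, ε/7)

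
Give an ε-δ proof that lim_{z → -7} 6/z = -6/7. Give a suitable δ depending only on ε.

Suppose ε > 0. We seek δ > 0 such that 0 < |z + 7| < δ implies |6/z + 6/7| < ε.
|6/z + 6/7| = 6·|-7 − z|/(7·|z|) = 6|z + 7|/(7|z|).
Restrict δ ≤ 7/2. Then |z + 7| < 7/2 gives |z| > 7/2, so 7|z| > 49/2.
Then |6/z + 6/7| < 6|z + 7|/(49/2), which is < ε when |z + 7| < (49/12)ε.
Take δ = min(7/2, (49/12)ε). Then 0 < |z + 7| < δ gives both |z + 7| < 7/2 and |z + 7| < (49/12)ε, so |6/z + 6/7| < ε.

δ = min(7/2, (49/12)ε)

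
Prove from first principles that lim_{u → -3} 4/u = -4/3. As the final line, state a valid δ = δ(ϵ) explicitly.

Let ϵ > 0 be given. We seek δ > 0 such that 0 < |u + 3| < δ implies |4/u + 4/3| < ϵ.
|4/u + 4/3| = 4·|-3 − u|/(3·|u|) = 4|u + 3|/(3|u|).
Restrict δ ≤ 3/2. Then |u + 3| < 3/2 gives |u| > 3/2, so 3|u| > 9/2.
Then |4/u + 4/3| < 4|u + 3|/(9/2), which is < ϵ when |u + 3| < (9/8)ϵ.
Take δ = min(3/2, (9/8)ϵ). Then 0 < |u + 3| < δ gives both |u + 3| < 3/2 and |u + 3| < (9/8)ϵ, so |4/u + 4/3| < ϵ.

δ = min(3/2, (9/8)ϵ)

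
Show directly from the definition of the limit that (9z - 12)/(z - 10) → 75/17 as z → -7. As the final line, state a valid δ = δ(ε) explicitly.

Suppose ε > 0. We want δ > 0 with 0 < |z + 7| < δ ⇒ |(9z - 12)/(z - 10) − (75/17)| < ε.
Combining over a common denominator, (9z - 12)/(z - 10) − (75/17) = [(9z - 12)·(-17) − (-75)·(z - 10)] / [(-17)·(z - 10)] = -78(z + 7) / ((-17)(z - 10)).
So |(9z - 12)/(z - 10) − (75/17)| = 78|z + 7| / (17·|z − 10|).
Restrict δ ≤ 17/2. Then |z + 7| < 17/2 gives |z − 10| = |(z + 7) + (-17)| ≥ 17 − 17/2 = 17/2.
Hence |(9z - 12)/(z - 10) − (75/17)| < 78|z + 7|/(17·(17/2)) = (156/289)|z + 7|, which is < ε once |z + 7| < (289/156)ε.
Take δ = min(17/2, (289/156)ε). Then 0 < |z + 7| < δ forces both bounds, so |(9z - 12)/(z - 10) − (75/17)| < ε.

δ = min(17/2, (289/156)ε)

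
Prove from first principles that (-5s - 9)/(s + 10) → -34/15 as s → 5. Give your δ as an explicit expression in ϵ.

Suppose ϵ > 0. We want δ > 0 with 0 < |s − 5| < δ ⇒ |(-5s - 9)/(s + 10) + 34/15| < ϵ.
Combining over a common denominator, (-5s - 9)/(s + 10) + 34/15 = [(-5s - 9)·15 − (-34)·(s + 10)] / [15·(s + 10)] = -41(s − 5) / (15(s + 10)).
So |(-5s - 9)/(s + 10) + 34/15| = 41|s − 5| / (15·|s + 10|).
Require δ ≤ 15/2, so |s + 10| ≥ |15| − |s − 5| > 15 − 15/2 = 15/2.
Hence |(-5s - 9)/(s + 10) + 34/15| < 41|s − 5|/(15·(15/2)) = (82/225)|s − 5|, which is < ϵ once |s − 5| < (225/82)ϵ.
Take δ = min(15/2, (225/82)ϵ). Then 0 < |s − 5| < δ forces both bounds, so |(-5s - 9)/(s + 10) + 34/15| < ϵ.

δ = min(15/2, (225/82)ϵ)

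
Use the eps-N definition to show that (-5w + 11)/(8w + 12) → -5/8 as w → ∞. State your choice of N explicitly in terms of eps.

N = (37/16)/eps

Suppose eps > 0. We seek N > 0 such that w > N implies |(-5w + 11)/(8w + 12) + 5/8| < eps.
(-5w + 11)/(8w + 12) + 5/8 = (8(-5w + 11) − (-5)(8w + 12)) / (8(8w + 12)) = 148/(8(8w + 12)).
For w > 0 we have 8w + 12 > 8w, so |(-5w + 11)/(8w + 12) + 5/8| = 148/(8(8w + 12)) < 148/(8·8w) = (37/16)/w.
Thus |(-5w + 11)/(8w + 12) + 5/8| < eps whenever w > (37/16)/eps.
Take N = (37/16)/eps. If w > N then |(-5w + 11)/(8w + 12) + 5/8| < (37/16)/w < eps.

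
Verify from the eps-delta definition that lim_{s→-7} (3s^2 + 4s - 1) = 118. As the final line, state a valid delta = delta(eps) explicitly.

delta = min(1, eps/41)

Let eps > 0. We want delta > 0 such that 0 < |s + 7| < delta implies |(3s^2 + 4s - 1) − 118| < eps.
(3s^2 + 4s - 1) − 118 = 3s^2 + 4s - 119 = (s + 7)(3s - 17).
So |(3s^2 + 4s - 1) − 118| = |s + 7|·|3s - 17|.
Assume first that |s + 7| < 1, so |s| < 8. Then |3s - 17| ≤ 3·8 + 17 = 41.
Hence |(3s^2 + 4s - 1) − 118| ≤ 41|s + 7| < eps provided |s + 7| < eps/41.
Choosing delta = min(1, eps/41) ensures both conditions, hence |(3s^2 + 4s - 1) − 118| < eps.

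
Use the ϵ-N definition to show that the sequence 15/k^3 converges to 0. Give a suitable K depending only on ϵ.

Let ϵ > 0 be given. For k ≥ 1, |15/k^3 − 0| = 15/k^3.
15/k^3 < ϵ ⇔ k^3 > 15/ϵ ⇔ k > (15/ϵ)^{1/3}.
Take K = (15/ϵ)^{1/3}. Then k > K implies 15/k^3 < ϵ.

K = (15/ϵ)^{1/3}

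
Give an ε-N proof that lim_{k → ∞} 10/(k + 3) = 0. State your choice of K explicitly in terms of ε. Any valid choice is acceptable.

Fix ε > 0. For k ≥ 1, |10/(k + 3) − 0| = 10/(k + 3) ≤ 10/k.
We need 10/k < ε, i.e. k > 10/ε.
Take K = 10/ε. If k > K then |10/(k + 3)| ≤ 10/k < ε.

K = 10/ε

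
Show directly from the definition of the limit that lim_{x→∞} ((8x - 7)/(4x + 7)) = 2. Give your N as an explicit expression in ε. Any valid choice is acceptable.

N = (21/4)/ε

Let ε > 0. We seek N > 0 such that x > N implies |(8x - 7)/(4x + 7) − 2| < ε.
(8x - 7)/(4x + 7) − 2 = (4(8x - 7) − 8(4x + 7)) / (4(4x + 7)) = -84/(4(4x + 7)).
For x > 0 we have 4x + 7 > 4x, so |(8x - 7)/(4x + 7) − 2| = 84/(4(4x + 7)) < 84/(4·4x) = (21/4)/x.
Thus |(8x - 7)/(4x + 7) − 2| < ε whenever x > (21/4)/ε.
Take N = (21/4)/ε. If x > N then |(8x - 7)/(4x + 7) − 2| < (21/4)/x < ε.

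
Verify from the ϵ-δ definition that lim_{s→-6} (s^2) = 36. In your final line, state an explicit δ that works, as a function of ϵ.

Let ϵ > 0 be given. We seek δ > 0 with 0 < |s + 6| < δ ⇒ |s^2 − 36| < ϵ.
Factor: s^2 − 36 = (s + 6)(s - 6), so |s^2 − 36| = |s + 6|·|s - 6|.
Impose δ ≤ 1 so that |s| < 7; then |s - 6| ≤ 13.
Hence |s^2 − 36| ≤ 13|s + 6|, which is < ϵ once |s + 6| < ϵ/13.
Take δ = min(1, ϵ/13). If 0 < |s + 6| < δ then both bounds hold and |s^2 − 36| ≤ 13|s + 6| < 13·(ϵ/13) = ϵ.

δ = min(1, ϵ/13)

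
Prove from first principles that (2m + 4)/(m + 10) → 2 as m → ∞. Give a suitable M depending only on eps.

Let eps > 0 be given. For m ≥ 1, |(2m + 4)/(m + 10) − 2| = |-16|/((m + 10)) = 16/((m + 10)).
Since m + 10 ≥ m for m ≥ 1, this is ≤ 16/(m) = 16/m.
So |(2m + 4)/(m + 10) − 2| < eps whenever m > 16/eps.
Take M = 16/eps. If m > M then |(2m + 4)/(m + 10) − 2| ≤ 16/m < eps.

M = 16/eps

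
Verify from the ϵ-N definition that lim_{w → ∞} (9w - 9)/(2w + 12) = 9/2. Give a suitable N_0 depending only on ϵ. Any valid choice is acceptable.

N_0 = (63/2)/ϵ

Suppose ϵ > 0. We seek N_0 > 0 such that w > N_0 implies |(9w - 9)/(2w + 12) − (9/2)| < ϵ.
(9w - 9)/(2w + 12) − (9/2) = (2(9w - 9) − 9(2w + 12)) / (2(2w + 12)) = -126/(2(2w + 12)).
For w > 0 we have 2w + 12 > 2w, so |(9w - 9)/(2w + 12) − (9/2)| = 126/(2(2w + 12)) < 126/(2·2w) = (63/2)/w.
Thus |(9w - 9)/(2w + 12) − (9/2)| < ϵ whenever w > (63/2)/ϵ.
Take N_0 = (63/2)/ϵ. If w > N_0 then |(9w - 9)/(2w + 12) − (9/2)| < (63/2)/w < ϵ.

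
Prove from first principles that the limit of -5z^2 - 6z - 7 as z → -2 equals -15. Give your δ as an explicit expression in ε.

Let ε > 0 be given. We want δ > 0 such that 0 < |z + 2| < δ implies |(-5z^2 - 6z - 7) + 15| < ε.
(-5z^2 - 6z - 7) + 15 = -5z^2 - 6z + 8 = (z + 2)(-5z + 4).
So |(-5z^2 - 6z - 7) + 15| = |z + 2|·|-5z + 4|.
Require δ ≤ 1. Then |z + 2| < 1 gives |z| < 3, and by the triangle inequality |-5z + 4| ≤ 5·3 + 4 = 19.
Hence |(-5z^2 - 6z - 7) + 15| ≤ 19|z + 2| < ε provided |z + 2| < ε/19.
Take δ = min(1, ε/19). Then 0 < |z + 2| < δ gives both |z + 2| < 1 and |z + 2| < ε/19, so |(-5z^2 - 6z - 7) + 15| < ε.

δ = min(1, ε/19)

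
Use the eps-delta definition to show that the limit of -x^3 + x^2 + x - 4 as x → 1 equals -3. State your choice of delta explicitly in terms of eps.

Suppose eps > 0. We want delta > 0 such that 0 < |x − 1| < delta implies |(-x^3 + x^2 + x - 4) + 3| < eps.
(-x^3 + x^2 + x - 4) + 3 = -x^3 + x^2 + x - 1 = (x − 1)(-x^2 + 1).
So |(-x^3 + x^2 + x - 4) + 3| = |x − 1|·|-x^2 + 1|.
Require delta ≤ 1. Then |x − 1| < 1 gives |x| < 2, and by the triangle inequality |-x^2 + 1| ≤ 2^2 + 1 = 5.
Hence |(-x^3 + x^2 + x - 4) + 3| ≤ 5|x − 1| < eps provided |x − 1| < eps/5.
Choosing delta = min(1, eps/5) ensures both conditions, hence |(-x^3 + x^2 + x - 4) + 3| < eps.

delta = min(1, eps/5)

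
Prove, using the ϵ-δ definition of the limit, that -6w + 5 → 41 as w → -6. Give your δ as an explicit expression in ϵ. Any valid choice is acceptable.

Let ϵ > 0 be given. We need δ > 0 so that 0 < |w + 6| < δ implies |(-6w + 5) − 41| < ϵ.
|(-6w + 5) − 41| = |-6w - 36| = 6|w + 6|.
Thus it suffices that |w + 6| < ϵ/6.
Choosing δ = ϵ/6 gives |(-6w + 5) − 41| = 6|w + 6| < ϵ whenever |w + 6| < δ.

δ = ϵ/6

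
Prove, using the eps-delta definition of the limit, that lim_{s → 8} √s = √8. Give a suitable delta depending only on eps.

Suppose eps > 0. We want delta > 0 such that 0 < |s − 8| < delta implies |√s − √8| < eps.
Rationalise: √s − √8 = (s − 8)/(√s + √8), so |√s − √8| = |s − 8|/(√s + √8).
Restrict delta ≤ 8 so that |s − 8| < 8 forces s > 0, and then √s + √8 > √8.
Hence |√s − √8| < |s − 8|/√8, which is < eps once |s − 8| < √8·eps.
Take delta = min(8, √8·eps). If 0 < |s − 8| < delta then s > 0 and |√s − √8| < |s − 8|/√8 < eps.

delta = min(8, √8·eps)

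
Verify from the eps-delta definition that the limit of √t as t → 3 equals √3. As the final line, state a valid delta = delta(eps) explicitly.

delta = min(3, √3·eps)

Let eps > 0 be given. We want delta > 0 such that 0 < |t − 3| < delta implies |√t − √3| < eps.
Rationalise: √t − √3 = (t − 3)/(√t + √3), so |√t − √3| = |t − 3|/(√t + √3).
Restrict delta ≤ 3 so that |t − 3| < 3 forces t > 0, and then √t + √3 > √3.
Hence |√t − √3| < |t − 3|/√3, which is < eps once |t − 3| < √3·eps.
Take delta = min(3, √3·eps). If 0 < |t − 3| < delta then t > 0 and |√t − √3| < |t − 3|/√3 < eps.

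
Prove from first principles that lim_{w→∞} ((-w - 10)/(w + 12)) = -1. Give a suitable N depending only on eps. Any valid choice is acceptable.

N = 2/eps

Suppose eps > 0. We seek N > 0 such that w > N implies |(-w - 10)/(w + 12) + 1| < eps.
(-w - 10)/(w + 12) + 1 = ((-w - 10) − (-1)(w + 12)) / ((w + 12)) = 2/((w + 12)).
For w > 0 we have w + 12 > w, so |(-w - 10)/(w + 12) + 1| = 2/((w + 12)) < 2/(w) = 2/w.
Thus |(-w - 10)/(w + 12) + 1| < eps whenever w > 2/eps.
Take N = 2/eps. If w > N then |(-w - 10)/(w + 12) + 1| < 2/w < eps.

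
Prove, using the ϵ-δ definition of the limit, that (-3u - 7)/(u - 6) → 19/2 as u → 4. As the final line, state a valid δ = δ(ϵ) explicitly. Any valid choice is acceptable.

δ = min(1, (2/25)ϵ)

Suppose ϵ > 0. We want δ > 0 with 0 < |u − 4| < δ ⇒ |(-3u - 7)/(u - 6) − (19/2)| < ϵ.
Combining over a common denominator, (-3u - 7)/(u - 6) − (19/2) = [(-3u - 7)·(-2) − (-19)·(u - 6)] / [(-2)·(u - 6)] = 25(u − 4) / ((-2)(u - 6)).
So |(-3u - 7)/(u - 6) − (19/2)| = 25|u − 4| / (2·|u − 6|).
Require δ ≤ 1, so |u − 6| ≥ |-2| − |u − 4| > 2 − 1 = 1.
Hence |(-3u - 7)/(u - 6) − (19/2)| < 25|u − 4|/(2·1) = (25/2)|u − 4|, which is < ϵ once |u − 4| < (2/25)ϵ.
Take δ = min(1, (2/25)ϵ). Then 0 < |u − 4| < δ forces both bounds, so |(-3u - 7)/(u - 6) − (19/2)| < ϵ.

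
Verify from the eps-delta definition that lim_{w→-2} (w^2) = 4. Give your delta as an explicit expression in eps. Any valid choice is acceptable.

delta = min(1, eps/5)

Let eps > 0 be given. We seek delta > 0 with 0 < |w + 2| < delta ⇒ |w^2 − 4| < eps.
Factor: w^2 − 4 = (w + 2)(w - 2), so |w^2 − 4| = |w + 2|·|w - 2|.
Restrict delta ≤ 1. Then |w + 2| < 1 gives |w| < 3, so by the triangle inequality |w - 2| ≤ 3 + 2 = 5.
Hence |w^2 − 4| ≤ 5|w + 2|, which is < eps once |w + 2| < eps/5.
Take delta = min(1, eps/5). If 0 < |w + 2| < delta then both bounds hold and |w^2 − 4| ≤ 5|w + 2| < 5·(eps/5) = eps.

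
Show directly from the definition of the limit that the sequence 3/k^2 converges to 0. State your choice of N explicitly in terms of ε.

Fix ε > 0. For k ≥ 1, |3/k^2 − 0| = 3/k^2.
3/k^2 < ε ⇔ k^2 > 3/ε ⇔ k > (3/ε)^{1/2}.
Take N = (3/ε)^{1/2}. Then k > N implies 3/k^2 < ε.

N = (3/ε)^{1/2}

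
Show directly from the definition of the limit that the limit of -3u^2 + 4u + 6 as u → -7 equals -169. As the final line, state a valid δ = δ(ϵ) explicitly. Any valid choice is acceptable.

Let ϵ > 0. We want δ > 0 such that 0 < |u + 7| < δ implies |(-3u^2 + 4u + 6) + 169| < ϵ.
(-3u^2 + 4u + 6) + 169 = -3u^2 + 4u + 175 = (u + 7)(-3u + 25).
So |(-3u^2 + 4u + 6) + 169| = |u + 7|·|-3u + 25|.
Require δ ≤ 2. Then |u + 7| < 2 gives |u| < 9, and by the triangle inequality |-3u + 25| ≤ 3·9 + 25 = 52.
Hence |(-3u^2 + 4u + 6) + 169| ≤ 52|u + 7| < ϵ provided |u + 7| < ϵ/52.
Choosing δ = min(2, ϵ/52) ensures both conditions, hence |(-3u^2 + 4u + 6) + 169| < ϵ.

δ = min(2, ϵ/52)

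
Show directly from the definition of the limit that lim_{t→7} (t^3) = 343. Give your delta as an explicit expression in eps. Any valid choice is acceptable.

Fix eps > 0. We seek delta > 0 with 0 < |t − 7| < delta ⇒ |t^3 − 343| < eps.
Factor: t^3 − 343 = (t − 7)(t^2 + 7t + 49), so |t^3 − 343| = |t − 7|·|t^2 + 7t + 49|.
Restrict delta ≤ 1. Then |t − 7| < 1 gives |t| < 8, so by the triangle inequality |t^2 + 7t + 49| ≤ 8^2 + 7·8 + 49 = 169.
Hence |t^3 − 343| ≤ 169|t − 7|, which is < eps once |t − 7| < eps/169.
Take delta = min(1, eps/169). If 0 < |t − 7| < delta then both bounds hold and |t^3 − 343| ≤ 169|t − 7| < 169·(eps/169) = eps.

delta = min(1, eps/169)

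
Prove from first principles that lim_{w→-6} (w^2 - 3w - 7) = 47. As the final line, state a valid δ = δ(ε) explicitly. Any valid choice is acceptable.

Fix ε > 0. We want δ > 0 such that 0 < |w + 6| < δ implies |(w^2 - 3w - 7) − 47| < ε.
(w^2 - 3w - 7) − 47 = w^2 - 3w - 54 = (w + 6)(w - 9).
So |(w^2 - 3w - 7) − 47| = |w + 6|·|w - 9|.
Assume first that |w + 6| < 2, so |w| < 8. Then |w - 9| ≤ 8 + 9 = 17.
Hence |(w^2 - 3w - 7) − 47| ≤ 17|w + 6| < ε provided |w + 6| < ε/17.
Take δ = min(2, ε/17). Then 0 < |w + 6| < δ gives both |w + 6| < 2 and |w + 6| < ε/17, so |(w^2 - 3w - 7) − 47| < ε.

δ = min(2, ε/17)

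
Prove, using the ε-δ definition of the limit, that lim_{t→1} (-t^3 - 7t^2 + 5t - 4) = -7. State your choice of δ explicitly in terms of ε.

δ = min(1, ε/23)

Suppose ε > 0. We want δ > 0 such that 0 < |t − 1| < δ implies |(-t^3 - 7t^2 + 5t - 4) + 7| < ε.
(-t^3 - 7t^2 + 5t - 4) + 7 = -t^3 - 7t^2 + 5t + 3 = (t − 1)(-t^2 - 8t - 3).
So |(-t^3 - 7t^2 + 5t - 4) + 7| = |t − 1|·|-t^2 - 8t - 3|.
Require δ ≤ 1. Then |t − 1| < 1 gives |t| < 2, and by the triangle inequality |-t^2 - 8t - 3| ≤ 2^2 + 8·2 + 3 = 23.
Hence |(-t^3 - 7t^2 + 5t - 4) + 7| ≤ 23|t − 1| < ε provided |t − 1| < ε/23.
Choosing δ = min(1, ε/23) ensures both conditions, hence |(-t^3 - 7t^2 + 5t - 4) + 7| < ε.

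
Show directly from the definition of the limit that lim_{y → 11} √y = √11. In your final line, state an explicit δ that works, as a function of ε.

Suppose ε > 0. We want δ > 0 such that 0 < |y − 11| < δ implies |√y − √11| < ε.
Rationalise: √y − √11 = (y − 11)/(√y + √11), so |√y − √11| = |y − 11|/(√y + √11).
Restrict δ ≤ 11 so that |y − 11| < 11 forces y > 0, and then √y + √11 > √11.
Hence |√y − √11| < |y − 11|/√11, which is < ε once |y − 11| < √11·ε.
Take δ = min(11, √11·ε). If 0 < |y − 11| < δ then y > 0 and |√y − √11| < |y − 11|/√11 < ε.

δ = min(11, √11·ε)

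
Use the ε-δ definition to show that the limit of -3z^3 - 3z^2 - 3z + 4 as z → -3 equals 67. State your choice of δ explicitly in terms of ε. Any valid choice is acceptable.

δ = min(2, ε/126)

Let ε > 0 be given. We want δ > 0 such that 0 < |z + 3| < δ implies |(-3z^3 - 3z^2 - 3z + 4) − 67| < ε.
(-3z^3 - 3z^2 - 3z + 4) − 67 = -3z^3 - 3z^2 - 3z - 63 = (z + 3)(-3z^2 + 6z - 21).
So |(-3z^3 - 3z^2 - 3z + 4) − 67| = |z + 3|·|-3z^2 + 6z - 21|.
Require δ ≤ 2. Then |z + 3| < 2 gives |z| < 5, and by the triangle inequality |-3z^2 + 6z - 21| ≤ 3·5^2 + 6·5 + 21 = 126.
Hence |(-3z^3 - 3z^2 - 3z + 4) − 67| ≤ 126|z + 3| < ε provided |z + 3| < ε/126.
Choosing δ = min(2, ε/126) ensures both conditions, hence |(-3z^3 - 3z^2 - 3z + 4) − 67| < ε.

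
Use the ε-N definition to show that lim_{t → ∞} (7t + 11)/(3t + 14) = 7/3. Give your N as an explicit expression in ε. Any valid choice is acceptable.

N = (65/9)/ε

Let ε > 0. We seek N > 0 such that t > N implies |(7t + 11)/(3t + 14) − (7/3)| < ε.
(7t + 11)/(3t + 14) − (7/3) = (3(7t + 11) − 7(3t + 14)) / (3(3t + 14)) = -65/(3(3t + 14)).
For t > 0 we have 3t + 14 > 3t, so |(7t + 11)/(3t + 14) − (7/3)| = 65/(3(3t + 14)) < 65/(3·3t) = (65/9)/t.
Thus |(7t + 11)/(3t + 14) − (7/3)| < ε whenever t > (65/9)/ε.
Take N = (65/9)/ε. If t > N then |(7t + 11)/(3t + 14) − (7/3)| < (65/9)/t < ε.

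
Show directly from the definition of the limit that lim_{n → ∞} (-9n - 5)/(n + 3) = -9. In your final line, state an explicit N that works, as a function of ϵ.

N = 22/ϵ

Let ϵ > 0 be given. For n ≥ 1, |(-9n - 5)/(n + 3) + 9| = |22|/((n + 3)) = 22/((n + 3)).
Since n + 3 ≥ n for n ≥ 1, this is ≤ 22/(n) = 22/n.
So |(-9n - 5)/(n + 3) + 9| < ϵ whenever n > 22/ϵ.
Take N = 22/ϵ. If n > N then |(-9n - 5)/(n + 3) + 9| ≤ 22/n < ϵ.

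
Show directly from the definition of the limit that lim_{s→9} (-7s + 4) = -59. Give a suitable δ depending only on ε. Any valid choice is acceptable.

δ = ε/7

Let ε > 0 be given. We need δ > 0 so that 0 < |s − 9| < δ implies |(-7s + 4) + 59| < ε.
Since (-7s + 4) + 59 = -7(s − 9), we have |(-7s + 4) + 59| = 7|s − 9|.
Thus it suffices that |s − 9| < ε/7.
Take δ = ε/7. If 0 < |s − 9| < δ then |(-7s + 4) + 59| = 7|s − 9| < 7·(ε/7) = ε.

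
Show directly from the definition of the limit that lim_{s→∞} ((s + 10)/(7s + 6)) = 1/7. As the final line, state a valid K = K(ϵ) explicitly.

Let ϵ > 0. We seek K > 0 such that s > K implies |(s + 10)/(7s + 6) − (1/7)| < ϵ.
(s + 10)/(7s + 6) − (1/7) = (7(s + 10) − (7s + 6)) / (7(7s + 6)) = 64/(7(7s + 6)).
For s > 0 we have 7s + 6 > 7s, so |(s + 10)/(7s + 6) − (1/7)| = 64/(7(7s + 6)) < 64/(7·7s) = (64/49)/s.
Thus |(s + 10)/(7s + 6) − (1/7)| < ϵ whenever s > (64/49)/ϵ.
Take K = (64/49)/ϵ. If s > K then |(s + 10)/(7s + 6) − (1/7)| < (64/49)/s < ϵ.

K = (64/49)/ϵ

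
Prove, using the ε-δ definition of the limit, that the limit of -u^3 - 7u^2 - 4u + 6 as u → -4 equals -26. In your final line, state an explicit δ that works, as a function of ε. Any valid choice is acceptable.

δ = min(1, ε/48)

Let ε > 0. We want δ > 0 such that 0 < |u + 4| < δ implies |(-u^3 - 7u^2 - 4u + 6) + 26| < ε.
(-u^3 - 7u^2 - 4u + 6) + 26 = -u^3 - 7u^2 - 4u + 32 = (u + 4)(-u^2 - 3u + 8).
So |(-u^3 - 7u^2 - 4u + 6) + 26| = |u + 4|·|-u^2 - 3u + 8|.
Assume first that |u + 4| < 1, so |u| < 5. Then |-u^2 - 3u + 8| ≤ 5^2 + 3·5 + 8 = 48.
Hence |(-u^3 - 7u^2 - 4u + 6) + 26| ≤ 48|u + 4| < ε provided |u + 4| < ε/48.
Take δ = min(1, ε/48). Then 0 < |u + 4| < δ gives both |u + 4| < 1 and |u + 4| < ε/48, so |(-u^3 - 7u^2 - 4u + 6) + 26| < ε.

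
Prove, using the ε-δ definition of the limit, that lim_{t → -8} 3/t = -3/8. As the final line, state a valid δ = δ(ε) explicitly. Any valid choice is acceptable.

δ = min(4, (32/3)ε)

Fix ε > 0. We seek δ > 0 such that 0 < |t + 8| < δ implies |3/t + 3/8| < ε.
|3/t + 3/8| = 3·|-8 − t|/(8·|t|) = 3|t + 8|/(8|t|).
Restrict δ ≤ 4. Then |t + 8| < 4 gives |t| > 4, so 8|t| > 32.
Then |3/t + 3/8| < 3|t + 8|/32, which is < ε when |t + 8| < (32/3)ε.
Take δ = min(4, (32/3)ε). Then 0 < |t + 8| < δ gives both |t + 8| < 4 and |t + 8| < (32/3)ε, so |3/t + 3/8| < ε.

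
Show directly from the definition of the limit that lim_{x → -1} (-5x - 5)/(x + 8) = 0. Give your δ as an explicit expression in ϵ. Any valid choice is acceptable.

Fix ϵ > 0. We want δ > 0 with 0 < |x + 1| < δ ⇒ |(-5x - 5)/(x + 8) − 0| < ϵ.
Combining over a common denominator, (-5x - 5)/(x + 8) − 0 = [(-5x - 5)·7 − 0·(x + 8)] / [7·(x + 8)] = -35(x + 1) / (7(x + 8)).
So |(-5x - 5)/(x + 8) − 0| = 35|x + 1| / (7·|x + 8|).
Require δ ≤ 7/2, so |x + 8| ≥ |7| − |x + 1| > 7 − 7/2 = 7/2.
Hence |(-5x - 5)/(x + 8) − 0| < 35|x + 1|/(7·(7/2)) = (10/7)|x + 1|, which is < ϵ once |x + 1| < (7/10)ϵ.
Take δ = min(7/2, (7/10)ϵ). Then 0 < |x + 1| < δ forces both bounds, so |(-5x - 5)/(x + 8) − 0| < ϵ.

δ = min(7/2, (7/10)ϵ)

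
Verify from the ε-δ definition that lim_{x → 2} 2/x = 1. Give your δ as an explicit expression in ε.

Suppose ε > 0. We seek δ > 0 such that 0 < |x − 2| < δ implies |2/x − 1| < ε.
|2/x − 1| = 2·|2 − x|/(2·|x|) = 2|x − 2|/(2|x|).
Restrict δ ≤ 1. Then |x − 2| < 1 gives |x| > 1, so 2|x| > 2.
Then |2/x − 1| < 2|x − 2|/2, which is < ε when |x − 2| < ε.
Take δ = min(1, ε). Then 0 < |x − 2| < δ gives both |x − 2| < 1 and |x − 2| < ε, so |2/x − 1| < ε.

δ = min(1, ε)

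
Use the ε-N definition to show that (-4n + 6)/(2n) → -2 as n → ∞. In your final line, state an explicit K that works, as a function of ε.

K = 3/ε

Suppose ε > 0. For n ≥ 1, |(-4n + 6)/(2n) + 2| = |12|/(2(2n)) = 12/(2(2n)).
Since 2n ≥ 2n for n ≥ 1, this is ≤ 12/(2·2n) = 3/n.
So |(-4n + 6)/(2n) + 2| < ε whenever n > 3/ε.
Take K = 3/ε. If n > K then |(-4n + 6)/(2n) + 2| ≤ 3/n < ε.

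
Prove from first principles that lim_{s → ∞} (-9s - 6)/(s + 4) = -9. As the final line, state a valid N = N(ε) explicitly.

N = 30/ε

Fix ε > 0. We seek N > 0 such that s > N implies |(-9s - 6)/(s + 4) + 9| < ε.
(-9s - 6)/(s + 4) + 9 = ((-9s - 6) − (-9)(s + 4)) / ((s + 4)) = 30/((s + 4)).
For s > 0 we have s + 4 > s, so |(-9s - 6)/(s + 4) + 9| = 30/((s + 4)) < 30/(s) = 30/s.
Thus |(-9s - 6)/(s + 4) + 9| < ε whenever s > 30/ε.
Take N = 30/ε. If s > N then |(-9s - 6)/(s + 4) + 9| < 30/s < ε.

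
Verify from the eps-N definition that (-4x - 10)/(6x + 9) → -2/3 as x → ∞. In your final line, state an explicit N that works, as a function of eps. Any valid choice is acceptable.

N = (2/3)/eps

Let eps > 0. We seek N > 0 such that x > N implies |(-4x - 10)/(6x + 9) + 2/3| < eps.
(-4x - 10)/(6x + 9) + 2/3 = (6(-4x - 10) − (-4)(6x + 9)) / (6(6x + 9)) = -24/(6(6x + 9)).
For x > 0 we have 6x + 9 > 6x, so |(-4x - 10)/(6x + 9) + 2/3| = 24/(6(6x + 9)) < 24/(6·6x) = (2/3)/x.
Thus |(-4x - 10)/(6x + 9) + 2/3| < eps whenever x > (2/3)/eps.
Take N = (2/3)/eps. If x > N then |(-4x - 10)/(6x + 9) + 2/3| < (2/3)/x < eps.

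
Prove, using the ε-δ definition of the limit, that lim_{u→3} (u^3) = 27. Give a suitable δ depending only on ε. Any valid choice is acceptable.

Fix ε > 0. We seek δ > 0 with 0 < |u − 3| < δ ⇒ |u^3 − 27| < ε.
Factor: u^3 − 27 = (u − 3)(u^2 + 3u + 9), so |u^3 − 27| = |u − 3|·|u^2 + 3u + 9|.
Impose δ ≤ 2 so that |u| < 5; then |u^2 + 3u + 9| ≤ 49.
Hence |u^3 − 27| ≤ 49|u − 3|, which is < ε once |u − 3| < ε/49.
Take δ = min(2, ε/49). If 0 < |u − 3| < δ then both bounds hold and |u^3 − 27| ≤ 49|u − 3| < 49·(ε/49) = ε.

δ = min(2, ε/49)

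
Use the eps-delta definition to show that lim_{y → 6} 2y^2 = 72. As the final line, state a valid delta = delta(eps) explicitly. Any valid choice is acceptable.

delta = min(1, eps/26)

Fix eps > 0. We want delta > 0 such that 0 < |y − 6| < delta implies |(2y^2) − 72| < eps.
(2y^2) − 72 = 2y^2 - 72 = (y − 6)(2y + 12).
So |(2y^2) − 72| = |y − 6|·|2y + 12|.
Assume first that |y − 6| < 1, so |y| < 7. Then |2y + 12| ≤ 2·7 + 12 = 26.
Hence |(2y^2) − 72| ≤ 26|y − 6| < eps provided |y − 6| < eps/26.
Choosing delta = min(1, eps/26) ensures both conditions, hence |(2y^2) − 72| < eps.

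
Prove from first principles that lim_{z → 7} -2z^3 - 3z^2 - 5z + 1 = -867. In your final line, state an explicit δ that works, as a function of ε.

δ = min(1, ε/388)

Fix ε > 0. We want δ > 0 such that 0 < |z − 7| < δ implies |(-2z^3 - 3z^2 - 5z + 1) + 867| < ε.
(-2z^3 - 3z^2 - 5z + 1) + 867 = -2z^3 - 3z^2 - 5z + 868 = (z − 7)(-2z^2 - 17z - 124).
So |(-2z^3 - 3z^2 - 5z + 1) + 867| = |z − 7|·|-2z^2 - 17z - 124|.
Assume first that |z − 7| < 1, so |z| < 8. Then |-2z^2 - 17z - 124| ≤ 2·8^2 + 17·8 + 124 = 388.
Hence |(-2z^3 - 3z^2 - 5z + 1) + 867| ≤ 388|z − 7| < ε provided |z − 7| < ε/388.
Choosing δ = min(1, ε/388) ensures both conditions, hence |(-2z^3 - 3z^2 - 5z + 1) + 867| < ε.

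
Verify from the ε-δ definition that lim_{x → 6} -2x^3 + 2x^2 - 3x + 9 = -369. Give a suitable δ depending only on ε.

δ = min(1, ε/231)

Let ε > 0. We want δ > 0 such that 0 < |x − 6| < δ implies |(-2x^3 + 2x^2 - 3x + 9) + 369| < ε.
(-2x^3 + 2x^2 - 3x + 9) + 369 = -2x^3 + 2x^2 - 3x + 378 = (x − 6)(-2x^2 - 10x - 63).
So |(-2x^3 + 2x^2 - 3x + 9) + 369| = |x − 6|·|-2x^2 - 10x - 63|.
Assume first that |x − 6| < 1, so |x| < 7. Then |-2x^2 - 10x - 63| ≤ 2·7^2 + 10·7 + 63 = 231.
Hence |(-2x^3 + 2x^2 - 3x + 9) + 369| ≤ 231|x − 6| < ε provided |x − 6| < ε/231.
Choosing δ = min(1, ε/231) ensures both conditions, hence |(-2x^3 + 2x^2 - 3x + 9) + 369| < ε.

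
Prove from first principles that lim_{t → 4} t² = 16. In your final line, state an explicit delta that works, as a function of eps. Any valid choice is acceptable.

Fix eps > 0. We seek delta > 0 with 0 < |t − 4| < delta ⇒ |t² − 16| < eps.
Factor: t² − 16 = (t − 4)(t + 4), so |t² − 16| = |t − 4|·|t + 4|.
Impose delta ≤ 1 so that |t| < 5; then |t + 4| ≤ 9.
Hence |t² − 16| ≤ 9|t − 4|, which is < eps once |t − 4| < eps/9.
Take delta = min(1, eps/9). If 0 < |t − 4| < delta then both bounds hold and |t² − 16| ≤ 9|t − 4| < 9·(eps/9) = eps.

delta = min(1, eps/9)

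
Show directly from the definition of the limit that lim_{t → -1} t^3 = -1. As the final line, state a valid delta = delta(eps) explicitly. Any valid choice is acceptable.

delta = min(2, eps/13)

Let eps > 0. We seek delta > 0 with 0 < |t + 1| < delta ⇒ |t^3 + 1| < eps.
Factor: t^3 + 1 = (t + 1)(t^2 - t + 1), so |t^3 + 1| = |t + 1|·|t^2 - t + 1|.
Restrict delta ≤ 2. Then |t + 1| < 2 gives |t| < 3, so by the triangle inequality |t^2 - t + 1| ≤ 3^2 + 3 + 1 = 13.
Hence |t^3 + 1| ≤ 13|t + 1|, which is < eps once |t + 1| < eps/13.
Take delta = min(2, eps/13). If 0 < |t + 1| < delta then both bounds hold and |t^3 + 1| ≤ 13|t + 1| < 13·(eps/13) = eps.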